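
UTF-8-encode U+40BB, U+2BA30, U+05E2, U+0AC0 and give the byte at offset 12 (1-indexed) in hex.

0x80

1-indexed offset 12 is 0-indexed offset 11.
U+40BB → 3-byte form E4 82 BB at offsets 0–2.
U+2BA30 → 4-byte form F0 AB A8 B0 at offsets 3–6.
U+05E2 → 2-byte form D7 A2 at offsets 7–8.
U+0AC0 → 3-byte form E0 AB 80 at offsets 9–11.
Offset 11 falls in char 4's range; it's byte 3 of E0 AB 80 = 0x80.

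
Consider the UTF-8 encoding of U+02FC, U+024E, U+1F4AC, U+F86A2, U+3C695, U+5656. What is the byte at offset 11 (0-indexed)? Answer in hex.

0xA2

U+02FC → 2-byte form CB BC at offsets 0–1.
U+024E → 2-byte form C9 8E at offsets 2–3.
U+1F4AC → 4-byte form F0 9F 92 AC at offsets 4–7.
U+F86A2 → 4-byte form F3 B8 9A A2 at offsets 8–11.
Offset 11 falls in char 4's range; it's byte 4 of F3 B8 9A A2 = 0xA2.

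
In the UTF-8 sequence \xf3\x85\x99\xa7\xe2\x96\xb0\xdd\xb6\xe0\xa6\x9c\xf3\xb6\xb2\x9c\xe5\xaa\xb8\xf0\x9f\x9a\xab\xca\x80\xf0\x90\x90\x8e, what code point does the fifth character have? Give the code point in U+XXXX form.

Offset 0: leading byte 0xF3 = 11110011 → 4-byte char #1 = F3 85 99 A7.
Offset 4: leading byte 0xE2 = 11100010 → 3-byte char #2 = E2 96 B0.
Offset 7: leading byte 0xDD = 11011101 → 2-byte char #3 = DD B6.
Offset 9: leading byte 0xE0 = 11100000 → 3-byte char #4 = E0 A6 9C.
Offset 12: leading byte 0xF3 = 11110011 → 4-byte char #5 = F3 B6 B2 9C.
Leading byte 0xF3 = 11110011 matches 11110xxx → 4-byte sequence.
Byte 1: 0xF3 = 11110011, payload 011 (3 bits).
Byte 2: 0xB6 = 10110110 (10xxxxxx ✓), payload 110110.
Byte 3: 0xB2 = 10110010 (10xxxxxx ✓), payload 110010.
Byte 4: 0x9C = 10011100 (10xxxxxx ✓), payload 011100.
Concatenate: 011110110110010011100 = 0xF6C9C (21 bits → U+F6C9C).

U+F6C9C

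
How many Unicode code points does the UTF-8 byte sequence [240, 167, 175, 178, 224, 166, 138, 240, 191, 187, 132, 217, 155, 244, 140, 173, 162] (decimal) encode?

5

Byte at offset 0: 0xF0 = 11110000 → 4-byte char (#1). Advance 4.
Byte at offset 4: 0xE0 = 11100000 → 3-byte char (#2). Advance 3.
Byte at offset 7: 0xF0 = 11110000 → 4-byte char (#3). Advance 4.
Byte at offset 11: 0xD9 = 11011001 → 2-byte char (#4). Advance 2.
Byte at offset 13: 0xF4 = 11110100 → 4-byte char (#5). Advance 4.
Reached end at offset 17 after 5 code points.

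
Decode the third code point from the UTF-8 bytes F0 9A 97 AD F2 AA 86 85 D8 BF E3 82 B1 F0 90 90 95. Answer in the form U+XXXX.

U+063F

Offset 0: leading byte 0xF0 = 11110000 → 4-byte char #1 = F0 9A 97 AD.
Offset 4: leading byte 0xF2 = 11110010 → 4-byte char #2 = F2 AA 86 85.
Offset 8: leading byte 0xD8 = 11011000 → 2-byte char #3 = D8 BF.
Leading byte 0xD8 = 11011000 matches 110xxxxx → 2-byte sequence.
Byte 1: 0xD8 = 11011000, payload 11000 (5 bits).
Byte 2: 0xBF = 10111111 (10xxxxxx ✓), payload 111111.
Concatenate: 11000111111 = 0x63F (11 bits → U+063F).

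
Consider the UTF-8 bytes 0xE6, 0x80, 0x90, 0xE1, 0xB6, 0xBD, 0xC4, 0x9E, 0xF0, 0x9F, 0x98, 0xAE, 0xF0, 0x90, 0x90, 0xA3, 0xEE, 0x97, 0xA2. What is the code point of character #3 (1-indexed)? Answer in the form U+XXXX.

U+011E

Offset 0: leading byte 0xE6 = 11100110 → 3-byte char #1 = E6 80 90.
Offset 3: leading byte 0xE1 = 11100001 → 3-byte char #2 = E1 B6 BD.
Offset 6: leading byte 0xC4 = 11000100 → 2-byte char #3 = C4 9E.
Leading byte 0xC4 = 11000100 matches 110xxxxx → 2-byte sequence.
Byte 1: 0xC4 = 11000100, payload 00100 (5 bits).
Byte 2: 0x9E = 10011110 (10xxxxxx ✓), payload 011110.
Concatenate: 00100011110 = 0x11E (11 bits → U+011E).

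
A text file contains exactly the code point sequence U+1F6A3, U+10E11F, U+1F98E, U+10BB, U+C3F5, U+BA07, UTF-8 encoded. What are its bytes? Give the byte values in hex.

F0 9F 9A A3 F4 8E 84 9F F0 9F A6 8E E1 82 BB EC 8F B5 EB A8 87

U+1F6A3: 4-byte form → F0 9F 9A A3.
U+10E11F: 4-byte form → F4 8E 84 9F.
U+1F98E: 4-byte form → F0 9F A6 8E.
U+10BB: 3-byte form → E1 82 BB.
U+C3F5: 3-byte form → EC 8F B5.
U+BA07: 3-byte form → EB A8 87.
Concatenated (21 bytes): F0 9F 9A A3 F4 8E 84 9F F0 9F A6 8E E1 82 BB EC 8F B5 EB A8 87.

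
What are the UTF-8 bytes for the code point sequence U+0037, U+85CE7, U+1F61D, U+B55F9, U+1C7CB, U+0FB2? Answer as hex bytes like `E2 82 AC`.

37 F2 85 B3 A7 F0 9F 98 9D F2 B5 97 B9 F0 9C 9F 8B E0 BE B2

U+0037: 1-byte form → 37.
U+85CE7: 4-byte form → F2 85 B3 A7.
U+1F61D: 4-byte form → F0 9F 98 9D.
U+B55F9: 4-byte form → F2 B5 97 B9.
U+1C7CB: 4-byte form → F0 9C 9F 8B.
U+0FB2: 3-byte form → E0 BE B2.
Concatenated (20 bytes): 37 F2 85 B3 A7 F0 9F 98 9D F2 B5 97 B9 F0 9C 9F 8B E0 BE B2.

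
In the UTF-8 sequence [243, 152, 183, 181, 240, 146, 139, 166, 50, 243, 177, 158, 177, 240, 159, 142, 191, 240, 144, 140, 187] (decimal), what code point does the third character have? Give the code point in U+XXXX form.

Offset 0: leading byte 0xF3 = 11110011 → 4-byte char #1 = F3 98 B7 B5.
Offset 4: leading byte 0xF0 = 11110000 → 4-byte char #2 = F0 92 8B A6.
Offset 8: leading byte 0x32 = 00110010 → 1-byte char #3 = 32.
Leading byte 0x32 = 00110010 matches 0xxxxxxx → 1-byte sequence.
Byte 1: 0x32 = 00110010, payload 0110010 (7 bits).
Concatenate: 0110010 = 0x32 (7 bits → U+0032).

U+0032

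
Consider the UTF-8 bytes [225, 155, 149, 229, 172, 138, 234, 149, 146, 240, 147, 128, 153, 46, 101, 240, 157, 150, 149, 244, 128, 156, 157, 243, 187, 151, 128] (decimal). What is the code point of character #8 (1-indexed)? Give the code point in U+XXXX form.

U+10071D

Offset 0: leading byte 0xE1 = 11100001 → 3-byte char #1 = E1 9B 95.
Offset 3: leading byte 0xE5 = 11100101 → 3-byte char #2 = E5 AC 8A.
Offset 6: leading byte 0xEA = 11101010 → 3-byte char #3 = EA 95 92.
Offset 9: leading byte 0xF0 = 11110000 → 4-byte char #4 = F0 93 80 99.
Offset 13: leading byte 0x2E = 00101110 → 1-byte char #5 = 2E.
Offset 14: leading byte 0x65 = 01100101 → 1-byte char #6 = 65.
Offset 15: leading byte 0xF0 = 11110000 → 4-byte char #7 = F0 9D 96 95.
Offset 19: leading byte 0xF4 = 11110100 → 4-byte char #8 = F4 80 9C 9D.
Leading byte 0xF4 = 11110100 matches 11110xxx → 4-byte sequence.
Byte 1: 0xF4 = 11110100, payload 100 (3 bits).
Byte 2: 0x80 = 10000000 (10xxxxxx ✓), payload 000000.
Byte 3: 0x9C = 10011100 (10xxxxxx ✓), payload 011100.
Byte 4: 0x9D = 10011101 (10xxxxxx ✓), payload 011101.
Concatenate: 100000000011100011101 = 0x10071D (21 bits → U+10071D).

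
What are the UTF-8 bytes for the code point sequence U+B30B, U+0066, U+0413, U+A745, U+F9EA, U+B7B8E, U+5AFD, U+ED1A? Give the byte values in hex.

U+B30B: 3-byte form → EB 8C 8B.
U+0066: 1-byte form → 66.
U+0413: 2-byte form → D0 93.
U+A745: 3-byte form → EA 9D 85.
U+F9EA: 3-byte form → EF A7 AA.
U+B7B8E: 4-byte form → F2 B7 AE 8E.
U+5AFD: 3-byte form → E5 AB BD.
U+ED1A: 3-byte form → EE B4 9A.
Concatenated (22 bytes): EB 8C 8B 66 D0 93 EA 9D 85 EF A7 AA F2 B7 AE 8E E5 AB BD EE B4 9A.

EB 8C 8B 66 D0 93 EA 9D 85 EF A7 AA F2 B7 AE 8E E5 AB BD EE B4 9A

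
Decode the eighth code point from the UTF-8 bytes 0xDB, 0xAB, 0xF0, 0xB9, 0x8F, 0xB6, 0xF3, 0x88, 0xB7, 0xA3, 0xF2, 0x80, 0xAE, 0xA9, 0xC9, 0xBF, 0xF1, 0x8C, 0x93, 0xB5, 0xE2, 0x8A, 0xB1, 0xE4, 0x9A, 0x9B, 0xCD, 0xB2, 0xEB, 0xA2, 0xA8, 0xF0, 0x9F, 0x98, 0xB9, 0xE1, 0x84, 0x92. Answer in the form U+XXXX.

Offset 0: leading byte 0xDB = 11011011 → 2-byte char #1 = DB AB.
Offset 2: leading byte 0xF0 = 11110000 → 4-byte char #2 = F0 B9 8F B6.
Offset 6: leading byte 0xF3 = 11110011 → 4-byte char #3 = F3 88 B7 A3.
Offset 10: leading byte 0xF2 = 11110010 → 4-byte char #4 = F2 80 AE A9.
Offset 14: leading byte 0xC9 = 11001001 → 2-byte char #5 = C9 BF.
Offset 16: leading byte 0xF1 = 11110001 → 4-byte char #6 = F1 8C 93 B5.
Offset 20: leading byte 0xE2 = 11100010 → 3-byte char #7 = E2 8A B1.
Offset 23: leading byte 0xE4 = 11100100 → 3-byte char #8 = E4 9A 9B.
Leading byte 0xE4 = 11100100 matches 1110xxxx → 3-byte sequence.
Byte 1: 0xE4 = 11100100, payload 0100 (4 bits).
Byte 2: 0x9A = 10011010 (10xxxxxx ✓), payload 011010.
Byte 3: 0x9B = 10011011 (10xxxxxx ✓), payload 011011.
Concatenate: 0100011010011011 = 0x469B (16 bits → U+469B).

U+469B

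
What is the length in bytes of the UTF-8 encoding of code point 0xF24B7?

4

U+F24B7 = 0xF24B7. UTF-8 uses 1 byte below 0x80, 2 below 0x800, 3 below 0x10000, 4 up to 0x10FFFF. 0xF24B7 is in U+10000–U+10FFFF → 4 bytes.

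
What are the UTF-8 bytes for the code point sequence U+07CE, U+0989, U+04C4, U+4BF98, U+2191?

DF 8E E0 A6 89 D3 84 F1 8B BE 98 E2 86 91

U+07CE: 2-byte form → DF 8E.
U+0989: 3-byte form → E0 A6 89.
U+04C4: 2-byte form → D3 84.
U+4BF98: 4-byte form → F1 8B BE 98.
U+2191: 3-byte form → E2 86 91.
Concatenated (14 bytes): DF 8E E0 A6 89 D3 84 F1 8B BE 98 E2 86 91.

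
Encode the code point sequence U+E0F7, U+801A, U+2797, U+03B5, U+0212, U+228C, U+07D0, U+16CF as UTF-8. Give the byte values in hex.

EE 83 B7 E8 80 9A E2 9E 97 CE B5 C8 92 E2 8A 8C DF 90 E1 9B 8F

U+E0F7: 3-byte form → EE 83 B7.
U+801A: 3-byte form → E8 80 9A.
U+2797: 3-byte form → E2 9E 97.
U+03B5: 2-byte form → CE B5.
U+0212: 2-byte form → C8 92.
U+228C: 3-byte form → E2 8A 8C.
U+07D0: 2-byte form → DF 90.
U+16CF: 3-byte form → E1 9B 8F.
Concatenated (21 bytes): EE 83 B7 E8 80 9A E2 9E 97 CE B5 C8 92 E2 8A 8C DF 90 E1 9B 8F.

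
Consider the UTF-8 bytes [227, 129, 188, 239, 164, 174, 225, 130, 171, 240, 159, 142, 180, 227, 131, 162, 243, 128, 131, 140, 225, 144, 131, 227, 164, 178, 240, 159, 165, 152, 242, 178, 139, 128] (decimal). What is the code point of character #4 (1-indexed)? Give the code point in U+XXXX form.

U+1F3B4

Offset 0: leading byte 0xE3 = 11100011 → 3-byte char #1 = E3 81 BC.
Offset 3: leading byte 0xEF = 11101111 → 3-byte char #2 = EF A4 AE.
Offset 6: leading byte 0xE1 = 11100001 → 3-byte char #3 = E1 82 AB.
Offset 9: leading byte 0xF0 = 11110000 → 4-byte char #4 = F0 9F 8E B4.
Leading byte 0xF0 = 11110000 matches 11110xxx → 4-byte sequence.
Byte 1: 0xF0 = 11110000, payload 000 (3 bits).
Byte 2: 0x9F = 10011111 (10xxxxxx ✓), payload 011111.
Byte 3: 0x8E = 10001110 (10xxxxxx ✓), payload 001110.
Byte 4: 0xB4 = 10110100 (10xxxxxx ✓), payload 110100.
Concatenate: 000011111001110110100 = 0x1F3B4 (21 bits → U+1F3B4).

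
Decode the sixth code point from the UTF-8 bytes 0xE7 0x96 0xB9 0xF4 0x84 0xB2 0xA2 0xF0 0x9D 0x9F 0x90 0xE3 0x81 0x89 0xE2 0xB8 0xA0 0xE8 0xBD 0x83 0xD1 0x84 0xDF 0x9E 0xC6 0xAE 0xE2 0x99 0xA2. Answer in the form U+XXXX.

U+8F43

Offset 0: leading byte 0xE7 = 11100111 → 3-byte char #1 = E7 96 B9.
Offset 3: leading byte 0xF4 = 11110100 → 4-byte char #2 = F4 84 B2 A2.
Offset 7: leading byte 0xF0 = 11110000 → 4-byte char #3 = F0 9D 9F 90.
Offset 11: leading byte 0xE3 = 11100011 → 3-byte char #4 = E3 81 89.
Offset 14: leading byte 0xE2 = 11100010 → 3-byte char #5 = E2 B8 A0.
Offset 17: leading byte 0xE8 = 11101000 → 3-byte char #6 = E8 BD 83.
Leading byte 0xE8 = 11101000 matches 1110xxxx → 3-byte sequence.
Byte 1: 0xE8 = 11101000, payload 1000 (4 bits).
Byte 2: 0xBD = 10111101 (10xxxxxx ✓), payload 111101.
Byte 3: 0x83 = 10000011 (10xxxxxx ✓), payload 000011.
Concatenate: 1000111101000011 = 0x8F43 (16 bits → U+8F43).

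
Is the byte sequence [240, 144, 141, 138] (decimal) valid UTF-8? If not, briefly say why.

valid

Leading byte 0xF0 = 11110000 → 4-byte form.
Continuation bytes 0x90=10010000, 0x8D=10001101, 0x8A=10001010 all match 10xxxxxx.
Decoded value 0x1034A is ≥ 0x10000 (shortest form) and not a surrogate.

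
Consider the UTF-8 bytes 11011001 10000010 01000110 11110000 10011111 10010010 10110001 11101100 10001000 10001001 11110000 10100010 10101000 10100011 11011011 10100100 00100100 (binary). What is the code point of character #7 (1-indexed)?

U+0024

Offset 0: leading byte 0xD9 = 11011001 → 2-byte char #1 = D9 82.
Offset 2: leading byte 0x46 = 01000110 → 1-byte char #2 = 46.
Offset 3: leading byte 0xF0 = 11110000 → 4-byte char #3 = F0 9F 92 B1.
Offset 7: leading byte 0xEC = 11101100 → 3-byte char #4 = EC 88 89.
Offset 10: leading byte 0xF0 = 11110000 → 4-byte char #5 = F0 A2 A8 A3.
Offset 14: leading byte 0xDB = 11011011 → 2-byte char #6 = DB A4.
Offset 16: leading byte 0x24 = 00100100 → 1-byte char #7 = 24.
Leading byte 0x24 = 00100100 matches 0xxxxxxx → 1-byte sequence.
Byte 1: 0x24 = 00100100, payload 0100100 (7 bits).
Concatenate: 0100100 = 0x24 (7 bits → U+0024).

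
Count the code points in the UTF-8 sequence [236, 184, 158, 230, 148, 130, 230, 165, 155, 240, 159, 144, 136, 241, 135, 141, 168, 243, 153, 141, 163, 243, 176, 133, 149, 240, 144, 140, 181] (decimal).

Byte at offset 0: 0xEC = 11101100 → 3-byte char (#1). Advance 3.
Byte at offset 3: 0xE6 = 11100110 → 3-byte char (#2). Advance 3.
Byte at offset 6: 0xE6 = 11100110 → 3-byte char (#3). Advance 3.
Byte at offset 9: 0xF0 = 11110000 → 4-byte char (#4). Advance 4.
Byte at offset 13: 0xF1 = 11110001 → 4-byte char (#5). Advance 4.
Byte at offset 17: 0xF3 = 11110011 → 4-byte char (#6). Advance 4.
Byte at offset 21: 0xF3 = 11110011 → 4-byte char (#7). Advance 4.
Byte at offset 25: 0xF0 = 11110000 → 4-byte char (#8). Advance 4.
Reached end at offset 29 after 8 code points.

8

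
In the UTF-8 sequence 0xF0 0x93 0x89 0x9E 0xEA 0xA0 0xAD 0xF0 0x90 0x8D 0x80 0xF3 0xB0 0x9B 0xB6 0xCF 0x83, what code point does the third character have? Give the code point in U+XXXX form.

U+10340

Offset 0: leading byte 0xF0 = 11110000 → 4-byte char #1 = F0 93 89 9E.
Offset 4: leading byte 0xEA = 11101010 → 3-byte char #2 = EA A0 AD.
Offset 7: leading byte 0xF0 = 11110000 → 4-byte char #3 = F0 90 8D 80.
Leading byte 0xF0 = 11110000 matches 11110xxx → 4-byte sequence.
Byte 1: 0xF0 = 11110000, payload 000 (3 bits).
Byte 2: 0x90 = 10010000 (10xxxxxx ✓), payload 010000.
Byte 3: 0x8D = 10001101 (10xxxxxx ✓), payload 001101.
Byte 4: 0x80 = 10000000 (10xxxxxx ✓), payload 000000.
Concatenate: 000010000001101000000 = 0x10340 (21 bits → U+10340).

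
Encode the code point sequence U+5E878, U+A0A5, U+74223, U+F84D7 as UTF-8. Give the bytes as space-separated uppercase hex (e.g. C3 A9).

F1 9E A1 B8 EA 82 A5 F1 B4 88 A3 F3 B8 93 97

U+5E878: 4-byte form → F1 9E A1 B8.
U+A0A5: 3-byte form → EA 82 A5.
U+74223: 4-byte form → F1 B4 88 A3.
U+F84D7: 4-byte form → F3 B8 93 97.
Concatenated (15 bytes): F1 9E A1 B8 EA 82 A5 F1 B4 88 A3 F3 B8 93 97.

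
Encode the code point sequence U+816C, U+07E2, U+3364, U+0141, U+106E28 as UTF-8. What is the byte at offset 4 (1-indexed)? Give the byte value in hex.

1-indexed offset 4 is 0-indexed offset 3.
U+816C → 3-byte form E8 85 AC at offsets 0–2.
U+07E2 → 2-byte form DF A2 at offsets 3–4.
Offset 3 falls in char 2's range; it's byte 1 of DF A2 = 0xDF.

0xDF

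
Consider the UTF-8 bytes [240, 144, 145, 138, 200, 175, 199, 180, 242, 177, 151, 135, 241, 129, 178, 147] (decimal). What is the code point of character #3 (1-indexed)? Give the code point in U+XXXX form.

U+01F4

Offset 0: leading byte 0xF0 = 11110000 → 4-byte char #1 = F0 90 91 8A.
Offset 4: leading byte 0xC8 = 11001000 → 2-byte char #2 = C8 AF.
Offset 6: leading byte 0xC7 = 11000111 → 2-byte char #3 = C7 B4.
Leading byte 0xC7 = 11000111 matches 110xxxxx → 2-byte sequence.
Byte 1: 0xC7 = 11000111, payload 00111 (5 bits).
Byte 2: 0xB4 = 10110100 (10xxxxxx ✓), payload 110100.
Concatenate: 00111110100 = 0x1F4 (11 bits → U+01F4).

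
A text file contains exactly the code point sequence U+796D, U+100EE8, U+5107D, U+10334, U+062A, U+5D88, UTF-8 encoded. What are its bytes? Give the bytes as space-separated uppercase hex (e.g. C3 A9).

U+796D: 3-byte form → E7 A5 AD.
U+100EE8: 4-byte form → F4 80 BB A8.
U+5107D: 4-byte form → F1 91 81 BD.
U+10334: 4-byte form → F0 90 8C B4.
U+062A: 2-byte form → D8 AA.
U+5D88: 3-byte form → E5 B6 88.
Concatenated (20 bytes): E7 A5 AD F4 80 BB A8 F1 91 81 BD F0 90 8C B4 D8 AA E5 B6 88.

E7 A5 AD F4 80 BB A8 F1 91 81 BD F0 90 8C B4 D8 AA E5 B6 88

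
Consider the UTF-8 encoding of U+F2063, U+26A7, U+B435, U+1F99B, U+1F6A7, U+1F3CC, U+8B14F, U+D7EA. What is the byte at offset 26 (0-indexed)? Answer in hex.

U+F2063 → 4-byte form F3 B2 81 A3 at offsets 0–3.
U+26A7 → 3-byte form E2 9A A7 at offsets 4–6.
U+B435 → 3-byte form EB 90 B5 at offsets 7–9.
U+1F99B → 4-byte form F0 9F A6 9B at offsets 10–13.
U+1F6A7 → 4-byte form F0 9F 9A A7 at offsets 14–17.
U+1F3CC → 4-byte form F0 9F 8F 8C at offsets 18–21.
U+8B14F → 4-byte form F2 8B 85 8F at offsets 22–25.
U+D7EA → 3-byte form ED 9F AA at offsets 26–28.
Offset 26 falls in char 8's range; it's byte 1 of ED 9F AA = 0xED.

0xED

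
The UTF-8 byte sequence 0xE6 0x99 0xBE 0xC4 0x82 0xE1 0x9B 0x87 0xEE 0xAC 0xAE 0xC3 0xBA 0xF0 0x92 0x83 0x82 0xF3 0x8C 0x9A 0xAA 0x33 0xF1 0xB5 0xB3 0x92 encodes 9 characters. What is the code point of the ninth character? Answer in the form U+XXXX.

U+75CD2

Offset 0: leading byte 0xE6 = 11100110 → 3-byte char #1 = E6 99 BE.
Offset 3: leading byte 0xC4 = 11000100 → 2-byte char #2 = C4 82.
Offset 5: leading byte 0xE1 = 11100001 → 3-byte char #3 = E1 9B 87.
Offset 8: leading byte 0xEE = 11101110 → 3-byte char #4 = EE AC AE.
Offset 11: leading byte 0xC3 = 11000011 → 2-byte char #5 = C3 BA.
Offset 13: leading byte 0xF0 = 11110000 → 4-byte char #6 = F0 92 83 82.
Offset 17: leading byte 0xF3 = 11110011 → 4-byte char #7 = F3 8C 9A AA.
Offset 21: leading byte 0x33 = 00110011 → 1-byte char #8 = 33.
Offset 22: leading byte 0xF1 = 11110001 → 4-byte char #9 = F1 B5 B3 92.
Leading byte 0xF1 = 11110001 matches 11110xxx → 4-byte sequence.
Byte 1: 0xF1 = 11110001, payload 001 (3 bits).
Byte 2: 0xB5 = 10110101 (10xxxxxx ✓), payload 110101.
Byte 3: 0xB3 = 10110011 (10xxxxxx ✓), payload 110011.
Byte 4: 0x92 = 10010010 (10xxxxxx ✓), payload 010010.
Concatenate: 001110101110011010010 = 0x75CD2 (21 bits → U+75CD2).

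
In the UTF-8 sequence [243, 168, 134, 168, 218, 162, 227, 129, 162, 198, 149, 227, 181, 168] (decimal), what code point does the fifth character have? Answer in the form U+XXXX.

Offset 0: leading byte 0xF3 = 11110011 → 4-byte char #1 = F3 A8 86 A8.
Offset 4: leading byte 0xDA = 11011010 → 2-byte char #2 = DA A2.
Offset 6: leading byte 0xE3 = 11100011 → 3-byte char #3 = E3 81 A2.
Offset 9: leading byte 0xC6 = 11000110 → 2-byte char #4 = C6 95.
Offset 11: leading byte 0xE3 = 11100011 → 3-byte char #5 = E3 B5 A8.
Leading byte 0xE3 = 11100011 matches 1110xxxx → 3-byte sequence.
Byte 1: 0xE3 = 11100011, payload 0011 (4 bits).
Byte 2: 0xB5 = 10110101 (10xxxxxx ✓), payload 110101.
Byte 3: 0xA8 = 10101000 (10xxxxxx ✓), payload 101000.
Concatenate: 0011110101101000 = 0x3D68 (16 bits → U+3D68).

U+3D68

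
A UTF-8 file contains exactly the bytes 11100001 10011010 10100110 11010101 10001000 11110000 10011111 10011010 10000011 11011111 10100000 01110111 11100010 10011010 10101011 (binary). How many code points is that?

Byte at offset 0: 0xE1 = 11100001 → 3-byte char (#1). Advance 3.
Byte at offset 3: 0xD5 = 11010101 → 2-byte char (#2). Advance 2.
Byte at offset 5: 0xF0 = 11110000 → 4-byte char (#3). Advance 4.
Byte at offset 9: 0xDF = 11011111 → 2-byte char (#4). Advance 2.
Byte at offset 11: 0x77 = 01110111 → 1-byte char (#5). Advance 1.
Byte at offset 12: 0xE2 = 11100010 → 3-byte char (#6). Advance 3.
Reached end at offset 15 after 6 code points.

6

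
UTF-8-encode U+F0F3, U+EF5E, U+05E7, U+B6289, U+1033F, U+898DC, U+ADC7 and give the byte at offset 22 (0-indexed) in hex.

U+F0F3 → 3-byte form EF 83 B3 at offsets 0–2.
U+EF5E → 3-byte form EE BD 9E at offsets 3–5.
U+05E7 → 2-byte form D7 A7 at offsets 6–7.
U+B6289 → 4-byte form F2 B6 8A 89 at offsets 8–11.
U+1033F → 4-byte form F0 90 8C BF at offsets 12–15.
U+898DC → 4-byte form F2 89 A3 9C at offsets 16–19.
U+ADC7 → 3-byte form EA B7 87 at offsets 20–22.
Offset 22 falls in char 7's range; it's byte 3 of EA B7 87 = 0x87.

0x87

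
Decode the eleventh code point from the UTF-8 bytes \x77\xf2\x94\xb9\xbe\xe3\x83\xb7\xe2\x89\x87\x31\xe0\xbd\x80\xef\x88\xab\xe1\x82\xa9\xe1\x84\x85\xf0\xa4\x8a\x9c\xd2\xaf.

Offset 0: leading byte 0x77 = 01110111 → 1-byte char #1 = 77.
Offset 1: leading byte 0xF2 = 11110010 → 4-byte char #2 = F2 94 B9 BE.
Offset 5: leading byte 0xE3 = 11100011 → 3-byte char #3 = E3 83 B7.
Offset 8: leading byte 0xE2 = 11100010 → 3-byte char #4 = E2 89 87.
Offset 11: leading byte 0x31 = 00110001 → 1-byte char #5 = 31.
Offset 12: leading byte 0xE0 = 11100000 → 3-byte char #6 = E0 BD 80.
Offset 15: leading byte 0xEF = 11101111 → 3-byte char #7 = EF 88 AB.
Offset 18: leading byte 0xE1 = 11100001 → 3-byte char #8 = E1 82 A9.
Offset 21: leading byte 0xE1 = 11100001 → 3-byte char #9 = E1 84 85.
Offset 24: leading byte 0xF0 = 11110000 → 4-byte char #10 = F0 A4 8A 9C.
Offset 28: leading byte 0xD2 = 11010010 → 2-byte char #11 = D2 AF.
Leading byte 0xD2 = 11010010 matches 110xxxxx → 2-byte sequence.
Byte 1: 0xD2 = 11010010, payload 10010 (5 bits).
Byte 2: 0xAF = 10101111 (10xxxxxx ✓), payload 101111.
Concatenate: 10010101111 = 0x4AF (11 bits → U+04AF).

U+04AF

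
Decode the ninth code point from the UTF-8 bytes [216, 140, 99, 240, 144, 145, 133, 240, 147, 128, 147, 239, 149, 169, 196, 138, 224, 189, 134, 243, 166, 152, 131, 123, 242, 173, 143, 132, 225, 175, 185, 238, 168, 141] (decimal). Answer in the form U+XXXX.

Offset 0: leading byte 0xD8 = 11011000 → 2-byte char #1 = D8 8C.
Offset 2: leading byte 0x63 = 01100011 → 1-byte char #2 = 63.
Offset 3: leading byte 0xF0 = 11110000 → 4-byte char #3 = F0 90 91 85.
Offset 7: leading byte 0xF0 = 11110000 → 4-byte char #4 = F0 93 80 93.
Offset 11: leading byte 0xEF = 11101111 → 3-byte char #5 = EF 95 A9.
Offset 14: leading byte 0xC4 = 11000100 → 2-byte char #6 = C4 8A.
Offset 16: leading byte 0xE0 = 11100000 → 3-byte char #7 = E0 BD 86.
Offset 19: leading byte 0xF3 = 11110011 → 4-byte char #8 = F3 A6 98 83.
Offset 23: leading byte 0x7B = 01111011 → 1-byte char #9 = 7B.
Leading byte 0x7B = 01111011 matches 0xxxxxxx → 1-byte sequence.
Byte 1: 0x7B = 01111011, payload 1111011 (7 bits).
Concatenate: 1111011 = 0x7B (7 bits → U+007B).

U+007B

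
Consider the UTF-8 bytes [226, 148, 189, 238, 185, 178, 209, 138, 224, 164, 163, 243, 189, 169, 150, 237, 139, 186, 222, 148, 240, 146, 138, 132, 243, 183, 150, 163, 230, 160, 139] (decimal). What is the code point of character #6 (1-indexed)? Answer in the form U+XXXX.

U+D2FA

Offset 0: leading byte 0xE2 = 11100010 → 3-byte char #1 = E2 94 BD.
Offset 3: leading byte 0xEE = 11101110 → 3-byte char #2 = EE B9 B2.
Offset 6: leading byte 0xD1 = 11010001 → 2-byte char #3 = D1 8A.
Offset 8: leading byte 0xE0 = 11100000 → 3-byte char #4 = E0 A4 A3.
Offset 11: leading byte 0xF3 = 11110011 → 4-byte char #5 = F3 BD A9 96.
Offset 15: leading byte 0xED = 11101101 → 3-byte char #6 = ED 8B BA.
Leading byte 0xED = 11101101 matches 1110xxxx → 3-byte sequence.
Byte 1: 0xED = 11101101, payload 1101 (4 bits).
Byte 2: 0x8B = 10001011 (10xxxxxx ✓), payload 001011.
Byte 3: 0xBA = 10111010 (10xxxxxx ✓), payload 111010.
Concatenate: 1101001011111010 = 0xD2FA (16 bits → U+D2FA).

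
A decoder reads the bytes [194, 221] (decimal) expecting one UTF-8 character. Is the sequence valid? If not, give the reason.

invalid (non-continuation byte where continuation expected)

Leading byte 0xC2 = 11000010 → 2-byte form.
Byte 2 is 0xDD = 11011101, which is not 10xxxxxx — expected a continuation byte.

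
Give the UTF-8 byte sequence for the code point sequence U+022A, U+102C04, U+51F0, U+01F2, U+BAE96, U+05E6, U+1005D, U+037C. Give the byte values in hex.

C8 AA F4 82 B0 84 E5 87 B0 C7 B2 F2 BA BA 96 D7 A6 F0 90 81 9D CD BC

U+022A: 2-byte form → C8 AA.
U+102C04: 4-byte form → F4 82 B0 84.
U+51F0: 3-byte form → E5 87 B0.
U+01F2: 2-byte form → C7 B2.
U+BAE96: 4-byte form → F2 BA BA 96.
U+05E6: 2-byte form → D7 A6.
U+1005D: 4-byte form → F0 90 81 9D.
U+037C: 2-byte form → CD BC.
Concatenated (23 bytes): C8 AA F4 82 B0 84 E5 87 B0 C7 B2 F2 BA BA 96 D7 A6 F0 90 81 9D CD BC.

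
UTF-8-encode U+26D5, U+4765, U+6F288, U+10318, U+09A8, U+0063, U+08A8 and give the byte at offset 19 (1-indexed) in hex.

1-indexed offset 19 is 0-indexed offset 18.
U+26D5 → 3-byte form E2 9B 95 at offsets 0–2.
U+4765 → 3-byte form E4 9D A5 at offsets 3–5.
U+6F288 → 4-byte form F1 AF 8A 88 at offsets 6–9.
U+10318 → 4-byte form F0 90 8C 98 at offsets 10–13.
U+09A8 → 3-byte form E0 A6 A8 at offsets 14–16.
U+0063 → 1-byte form 63 at offsets 17–17.
U+08A8 → 3-byte form E0 A2 A8 at offsets 18–20.
Offset 18 falls in char 7's range; it's byte 1 of E0 A2 A8 = 0xE0.

0xE0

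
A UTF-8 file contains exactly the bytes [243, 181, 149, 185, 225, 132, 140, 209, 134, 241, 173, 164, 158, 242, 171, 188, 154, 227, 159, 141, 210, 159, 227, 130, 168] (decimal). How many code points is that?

8

Byte at offset 0: 0xF3 = 11110011 → 4-byte char (#1). Advance 4.
Byte at offset 4: 0xE1 = 11100001 → 3-byte char (#2). Advance 3.
Byte at offset 7: 0xD1 = 11010001 → 2-byte char (#3). Advance 2.
Byte at offset 9: 0xF1 = 11110001 → 4-byte char (#4). Advance 4.
Byte at offset 13: 0xF2 = 11110010 → 4-byte char (#5). Advance 4.
Byte at offset 17: 0xE3 = 11100011 → 3-byte char (#6). Advance 3.
Byte at offset 20: 0xD2 = 11010010 → 2-byte char (#7). Advance 2.
Byte at offset 22: 0xE3 = 11100011 → 3-byte char (#8). Advance 3.
Reached end at offset 25 after 8 code points.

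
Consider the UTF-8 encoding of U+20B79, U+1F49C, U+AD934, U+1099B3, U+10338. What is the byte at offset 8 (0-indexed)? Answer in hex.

U+20B79 → 4-byte form F0 A0 AD B9 at offsets 0–3.
U+1F49C → 4-byte form F0 9F 92 9C at offsets 4–7.
U+AD934 → 4-byte form F2 AD A4 B4 at offsets 8–11.
Offset 8 falls in char 3's range; it's byte 1 of F2 AD A4 B4 = 0xF2.

0xF2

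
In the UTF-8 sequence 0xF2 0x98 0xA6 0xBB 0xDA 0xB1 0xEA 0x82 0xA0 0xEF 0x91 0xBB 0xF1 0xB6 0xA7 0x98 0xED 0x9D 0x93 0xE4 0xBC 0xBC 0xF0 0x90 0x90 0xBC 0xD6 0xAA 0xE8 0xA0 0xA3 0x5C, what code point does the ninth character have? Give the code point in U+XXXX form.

Offset 0: leading byte 0xF2 = 11110010 → 4-byte char #1 = F2 98 A6 BB.
Offset 4: leading byte 0xDA = 11011010 → 2-byte char #2 = DA B1.
Offset 6: leading byte 0xEA = 11101010 → 3-byte char #3 = EA 82 A0.
Offset 9: leading byte 0xEF = 11101111 → 3-byte char #4 = EF 91 BB.
Offset 12: leading byte 0xF1 = 11110001 → 4-byte char #5 = F1 B6 A7 98.
Offset 16: leading byte 0xED = 11101101 → 3-byte char #6 = ED 9D 93.
Offset 19: leading byte 0xE4 = 11100100 → 3-byte char #7 = E4 BC BC.
Offset 22: leading byte 0xF0 = 11110000 → 4-byte char #8 = F0 90 90 BC.
Offset 26: leading byte 0xD6 = 11010110 → 2-byte char #9 = D6 AA.
Leading byte 0xD6 = 11010110 matches 110xxxxx → 2-byte sequence.
Byte 1: 0xD6 = 11010110, payload 10110 (5 bits).
Byte 2: 0xAA = 10101010 (10xxxxxx ✓), payload 101010.
Concatenate: 10110101010 = 0x5AA (11 bits → U+05AA).

U+05AA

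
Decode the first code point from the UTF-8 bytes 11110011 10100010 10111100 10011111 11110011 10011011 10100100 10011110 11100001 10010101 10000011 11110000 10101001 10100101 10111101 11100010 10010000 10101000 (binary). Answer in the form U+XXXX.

Offset 0: leading byte 0xF3 = 11110011 → 4-byte char #1 = F3 A2 BC 9F.
Leading byte 0xF3 = 11110011 matches 11110xxx → 4-byte sequence.
Byte 1: 0xF3 = 11110011, payload 011 (3 bits).
Byte 2: 0xA2 = 10100010 (10xxxxxx ✓), payload 100010.
Byte 3: 0xBC = 10111100 (10xxxxxx ✓), payload 111100.
Byte 4: 0x9F = 10011111 (10xxxxxx ✓), payload 011111.
Concatenate: 011100010111100011111 = 0xE2F1F (21 bits → U+E2F1F).

U+E2F1F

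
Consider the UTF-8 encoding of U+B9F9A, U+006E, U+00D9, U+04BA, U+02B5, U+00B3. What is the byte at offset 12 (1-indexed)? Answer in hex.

0xC2

1-indexed offset 12 is 0-indexed offset 11.
U+B9F9A → 4-byte form F2 B9 BE 9A at offsets 0–3.
U+006E → 1-byte form 6E at offsets 4–4.
U+00D9 → 2-byte form C3 99 at offsets 5–6.
U+04BA → 2-byte form D2 BA at offsets 7–8.
U+02B5 → 2-byte form CA B5 at offsets 9–10.
U+00B3 → 2-byte form C2 B3 at offsets 11–12.
Offset 11 falls in char 6's range; it's byte 1 of C2 B3 = 0xC2.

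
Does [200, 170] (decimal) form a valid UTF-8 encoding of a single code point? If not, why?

valid

Leading byte 0xC8 = 11001000 → 2-byte form.
Continuation bytes 0xAA=10101010 all match 10xxxxxx.
Decoded value 0x22A is ≥ 0x80 (shortest form) and not a surrogate.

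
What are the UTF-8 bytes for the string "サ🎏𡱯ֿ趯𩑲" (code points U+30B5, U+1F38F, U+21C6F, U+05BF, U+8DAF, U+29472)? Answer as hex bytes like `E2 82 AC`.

U+30B5: 3-byte form → E3 82 B5.
U+1F38F: 4-byte form → F0 9F 8E 8F.
U+21C6F: 4-byte form → F0 A1 B1 AF.
U+05BF: 2-byte form → D6 BF.
U+8DAF: 3-byte form → E8 B6 AF.
U+29472: 4-byte form → F0 A9 91 B2.
Concatenated (20 bytes): E3 82 B5 F0 9F 8E 8F F0 A1 B1 AF D6 BF E8 B6 AF F0 A9 91 B2.

E3 82 B5 F0 9F 8E 8F F0 A1 B1 AF D6 BF E8 B6 AF F0 A9 91 B2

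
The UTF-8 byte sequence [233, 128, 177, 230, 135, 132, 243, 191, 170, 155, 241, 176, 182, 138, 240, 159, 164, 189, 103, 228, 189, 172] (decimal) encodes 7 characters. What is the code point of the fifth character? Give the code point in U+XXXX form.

U+1F93D

Offset 0: leading byte 0xE9 = 11101001 → 3-byte char #1 = E9 80 B1.
Offset 3: leading byte 0xE6 = 11100110 → 3-byte char #2 = E6 87 84.
Offset 6: leading byte 0xF3 = 11110011 → 4-byte char #3 = F3 BF AA 9B.
Offset 10: leading byte 0xF1 = 11110001 → 4-byte char #4 = F1 B0 B6 8A.
Offset 14: leading byte 0xF0 = 11110000 → 4-byte char #5 = F0 9F A4 BD.
Leading byte 0xF0 = 11110000 matches 11110xxx → 4-byte sequence.
Byte 1: 0xF0 = 11110000, payload 000 (3 bits).
Byte 2: 0x9F = 10011111 (10xxxxxx ✓), payload 011111.
Byte 3: 0xA4 = 10100100 (10xxxxxx ✓), payload 100100.
Byte 4: 0xBD = 10111101 (10xxxxxx ✓), payload 111101.
Concatenate: 000011111100100111101 = 0x1F93D (21 bits → U+1F93D).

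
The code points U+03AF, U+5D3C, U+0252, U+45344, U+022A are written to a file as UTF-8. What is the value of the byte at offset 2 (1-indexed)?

0xAF

1-indexed offset 2 is 0-indexed offset 1.
U+03AF → 2-byte form CE AF at offsets 0–1.
Offset 1 falls in char 1's range; it's byte 2 of CE AF = 0xAF.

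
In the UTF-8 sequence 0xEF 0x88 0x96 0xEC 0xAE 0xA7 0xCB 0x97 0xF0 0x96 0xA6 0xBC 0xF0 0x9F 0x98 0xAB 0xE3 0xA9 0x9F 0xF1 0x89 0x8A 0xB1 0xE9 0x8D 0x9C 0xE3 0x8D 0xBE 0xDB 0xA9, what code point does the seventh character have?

Offset 0: leading byte 0xEF = 11101111 → 3-byte char #1 = EF 88 96.
Offset 3: leading byte 0xEC = 11101100 → 3-byte char #2 = EC AE A7.
Offset 6: leading byte 0xCB = 11001011 → 2-byte char #3 = CB 97.
Offset 8: leading byte 0xF0 = 11110000 → 4-byte char #4 = F0 96 A6 BC.
Offset 12: leading byte 0xF0 = 11110000 → 4-byte char #5 = F0 9F 98 AB.
Offset 16: leading byte 0xE3 = 11100011 → 3-byte char #6 = E3 A9 9F.
Offset 19: leading byte 0xF1 = 11110001 → 4-byte char #7 = F1 89 8A B1.
Leading byte 0xF1 = 11110001 matches 11110xxx → 4-byte sequence.
Byte 1: 0xF1 = 11110001, payload 001 (3 bits).
Byte 2: 0x89 = 10001001 (10xxxxxx ✓), payload 001001.
Byte 3: 0x8A = 10001010 (10xxxxxx ✓), payload 001010.
Byte 4: 0xB1 = 10110001 (10xxxxxx ✓), payload 110001.
Concatenate: 001001001001010110001 = 0x492B1 (21 bits → U+492B1).

U+492B1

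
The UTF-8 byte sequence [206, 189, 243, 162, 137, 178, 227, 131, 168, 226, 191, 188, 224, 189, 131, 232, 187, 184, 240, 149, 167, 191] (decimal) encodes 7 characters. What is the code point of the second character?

U+E2272

Offset 0: leading byte 0xCE = 11001110 → 2-byte char #1 = CE BD.
Offset 2: leading byte 0xF3 = 11110011 → 4-byte char #2 = F3 A2 89 B2.
Leading byte 0xF3 = 11110011 matches 11110xxx → 4-byte sequence.
Byte 1: 0xF3 = 11110011, payload 011 (3 bits).
Byte 2: 0xA2 = 10100010 (10xxxxxx ✓), payload 100010.
Byte 3: 0x89 = 10001001 (10xxxxxx ✓), payload 001001.
Byte 4: 0xB2 = 10110010 (10xxxxxx ✓), payload 110010.
Concatenate: 011100010001001110010 = 0xE2272 (21 bits → U+E2272).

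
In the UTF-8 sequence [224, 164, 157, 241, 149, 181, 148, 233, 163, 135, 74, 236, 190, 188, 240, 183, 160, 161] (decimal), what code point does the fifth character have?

U+CFBC

Offset 0: leading byte 0xE0 = 11100000 → 3-byte char #1 = E0 A4 9D.
Offset 3: leading byte 0xF1 = 11110001 → 4-byte char #2 = F1 95 B5 94.
Offset 7: leading byte 0xE9 = 11101001 → 3-byte char #3 = E9 A3 87.
Offset 10: leading byte 0x4A = 01001010 → 1-byte char #4 = 4A.
Offset 11: leading byte 0xEC = 11101100 → 3-byte char #5 = EC BE BC.
Leading byte 0xEC = 11101100 matches 1110xxxx → 3-byte sequence.
Byte 1: 0xEC = 11101100, payload 1100 (4 bits).
Byte 2: 0xBE = 10111110 (10xxxxxx ✓), payload 111110.
Byte 3: 0xBC = 10111100 (10xxxxxx ✓), payload 111100.
Concatenate: 1100111110111100 = 0xCFBC (16 bits → U+CFBC).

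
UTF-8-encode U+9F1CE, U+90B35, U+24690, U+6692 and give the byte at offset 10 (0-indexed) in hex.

U+9F1CE → 4-byte form F2 9F 87 8E at offsets 0–3.
U+90B35 → 4-byte form F2 90 AC B5 at offsets 4–7.
U+24690 → 4-byte form F0 A4 9A 90 at offsets 8–11.
Offset 10 falls in char 3's range; it's byte 3 of F0 A4 9A 90 = 0x9A.

0x9A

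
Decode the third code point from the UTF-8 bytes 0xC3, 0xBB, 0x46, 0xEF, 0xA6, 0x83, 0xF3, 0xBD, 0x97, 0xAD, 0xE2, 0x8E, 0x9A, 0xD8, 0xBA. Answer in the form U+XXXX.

Offset 0: leading byte 0xC3 = 11000011 → 2-byte char #1 = C3 BB.
Offset 2: leading byte 0x46 = 01000110 → 1-byte char #2 = 46.
Offset 3: leading byte 0xEF = 11101111 → 3-byte char #3 = EF A6 83.
Leading byte 0xEF = 11101111 matches 1110xxxx → 3-byte sequence.
Byte 1: 0xEF = 11101111, payload 1111 (4 bits).
Byte 2: 0xA6 = 10100110 (10xxxxxx ✓), payload 100110.
Byte 3: 0x83 = 10000011 (10xxxxxx ✓), payload 000011.
Concatenate: 1111100110000011 = 0xF983 (16 bits → U+F983).

U+F983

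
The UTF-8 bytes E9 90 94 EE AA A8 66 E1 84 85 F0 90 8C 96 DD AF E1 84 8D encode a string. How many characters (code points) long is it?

Byte at offset 0: 0xE9 = 11101001 → 3-byte char (#1). Advance 3.
Byte at offset 3: 0xEE = 11101110 → 3-byte char (#2). Advance 3.
Byte at offset 6: 0x66 = 01100110 → 1-byte char (#3). Advance 1.
Byte at offset 7: 0xE1 = 11100001 → 3-byte char (#4). Advance 3.
Byte at offset 10: 0xF0 = 11110000 → 4-byte char (#5). Advance 4.
Byte at offset 14: 0xDD = 11011101 → 2-byte char (#6). Advance 2.
Byte at offset 16: 0xE1 = 11100001 → 3-byte char (#7). Advance 3.
Reached end at offset 19 after 7 code points.

7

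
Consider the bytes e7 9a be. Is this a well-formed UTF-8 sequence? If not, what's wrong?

Leading byte 0xE7 = 11100111 → 3-byte form.
Continuation bytes 0x9A=10011010, 0xBE=10111110 all match 10xxxxxx.
Decoded value 0x76BE is ≥ 0x800 (shortest form) and not a surrogate.

valid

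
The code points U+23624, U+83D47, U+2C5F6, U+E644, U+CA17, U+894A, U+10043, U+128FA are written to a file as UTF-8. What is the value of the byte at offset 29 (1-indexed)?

1-indexed offset 29 is 0-indexed offset 28.
U+23624 → 4-byte form F0 A3 98 A4 at offsets 0–3.
U+83D47 → 4-byte form F2 83 B5 87 at offsets 4–7.
U+2C5F6 → 4-byte form F0 AC 97 B6 at offsets 8–11.
U+E644 → 3-byte form EE 99 84 at offsets 12–14.
U+CA17 → 3-byte form EC A8 97 at offsets 15–17.
U+894A → 3-byte form E8 A5 8A at offsets 18–20.
U+10043 → 4-byte form F0 90 81 83 at offsets 21–24.
U+128FA → 4-byte form F0 92 A3 BA at offsets 25–28.
Offset 28 falls in char 8's range; it's byte 4 of F0 92 A3 BA = 0xBA.

0xBA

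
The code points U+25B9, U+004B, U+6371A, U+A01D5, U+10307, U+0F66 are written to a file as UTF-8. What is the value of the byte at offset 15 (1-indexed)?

1-indexed offset 15 is 0-indexed offset 14.
U+25B9 → 3-byte form E2 96 B9 at offsets 0–2.
U+004B → 1-byte form 4B at offsets 3–3.
U+6371A → 4-byte form F1 A3 9C 9A at offsets 4–7.
U+A01D5 → 4-byte form F2 A0 87 95 at offsets 8–11.
U+10307 → 4-byte form F0 90 8C 87 at offsets 12–15.
Offset 14 falls in char 5's range; it's byte 3 of F0 90 8C 87 = 0x8C.

0x8C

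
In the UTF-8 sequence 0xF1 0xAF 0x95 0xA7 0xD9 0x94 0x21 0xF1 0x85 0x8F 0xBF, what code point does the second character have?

U+0654

Offset 0: leading byte 0xF1 = 11110001 → 4-byte char #1 = F1 AF 95 A7.
Offset 4: leading byte 0xD9 = 11011001 → 2-byte char #2 = D9 94.
Leading byte 0xD9 = 11011001 matches 110xxxxx → 2-byte sequence.
Byte 1: 0xD9 = 11011001, payload 11001 (5 bits).
Byte 2: 0x94 = 10010100 (10xxxxxx ✓), payload 010100.
Concatenate: 11001010100 = 0x654 (11 bits → U+0654).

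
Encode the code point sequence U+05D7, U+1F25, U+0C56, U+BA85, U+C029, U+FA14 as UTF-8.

D7 97 E1 BC A5 E0 B1 96 EB AA 85 EC 80 A9 EF A8 94

U+05D7: 2-byte form → D7 97.
U+1F25: 3-byte form → E1 BC A5.
U+0C56: 3-byte form → E0 B1 96.
U+BA85: 3-byte form → EB AA 85.
U+C029: 3-byte form → EC 80 A9.
U+FA14: 3-byte form → EF A8 94.
Concatenated (17 bytes): D7 97 E1 BC A5 E0 B1 96 EB AA 85 EC 80 A9 EF A8 94.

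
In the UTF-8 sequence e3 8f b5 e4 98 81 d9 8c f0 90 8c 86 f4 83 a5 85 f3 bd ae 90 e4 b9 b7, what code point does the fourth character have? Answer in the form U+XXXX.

Offset 0: leading byte 0xE3 = 11100011 → 3-byte char #1 = E3 8F B5.
Offset 3: leading byte 0xE4 = 11100100 → 3-byte char #2 = E4 98 81.
Offset 6: leading byte 0xD9 = 11011001 → 2-byte char #3 = D9 8C.
Offset 8: leading byte 0xF0 = 11110000 → 4-byte char #4 = F0 90 8C 86.
Leading byte 0xF0 = 11110000 matches 11110xxx → 4-byte sequence.
Byte 1: 0xF0 = 11110000, payload 000 (3 bits).
Byte 2: 0x90 = 10010000 (10xxxxxx ✓), payload 010000.
Byte 3: 0x8C = 10001100 (10xxxxxx ✓), payload 001100.
Byte 4: 0x86 = 10000110 (10xxxxxx ✓), payload 000110.
Concatenate: 000010000001100000110 = 0x10306 (21 bits → U+10306).

U+10306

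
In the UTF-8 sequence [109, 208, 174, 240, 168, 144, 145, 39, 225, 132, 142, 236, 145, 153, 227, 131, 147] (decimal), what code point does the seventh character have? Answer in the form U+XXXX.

Offset 0: leading byte 0x6D = 01101101 → 1-byte char #1 = 6D.
Offset 1: leading byte 0xD0 = 11010000 → 2-byte char #2 = D0 AE.
Offset 3: leading byte 0xF0 = 11110000 → 4-byte char #3 = F0 A8 90 91.
Offset 7: leading byte 0x27 = 00100111 → 1-byte char #4 = 27.
Offset 8: leading byte 0xE1 = 11100001 → 3-byte char #5 = E1 84 8E.
Offset 11: leading byte 0xEC = 11101100 → 3-byte char #6 = EC 91 99.
Offset 14: leading byte 0xE3 = 11100011 → 3-byte char #7 = E3 83 93.
Leading byte 0xE3 = 11100011 matches 1110xxxx → 3-byte sequence.
Byte 1: 0xE3 = 11100011, payload 0011 (4 bits).
Byte 2: 0x83 = 10000011 (10xxxxxx ✓), payload 000011.
Byte 3: 0x93 = 10010011 (10xxxxxx ✓), payload 010011.
Concatenate: 0011000011010011 = 0x30D3 (16 bits → U+30D3).

U+30D3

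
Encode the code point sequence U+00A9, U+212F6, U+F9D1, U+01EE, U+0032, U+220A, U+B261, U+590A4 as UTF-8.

U+00A9: 2-byte form → C2 A9.
U+212F6: 4-byte form → F0 A1 8B B6.
U+F9D1: 3-byte form → EF A7 91.
U+01EE: 2-byte form → C7 AE.
U+0032: 1-byte form → 32.
U+220A: 3-byte form → E2 88 8A.
U+B261: 3-byte form → EB 89 A1.
U+590A4: 4-byte form → F1 99 82 A4.
Concatenated (22 bytes): C2 A9 F0 A1 8B B6 EF A7 91 C7 AE 32 E2 88 8A EB 89 A1 F1 99 82 A4.

C2 A9 F0 A1 8B B6 EF A7 91 C7 AE 32 E2 88 8A EB 89 A1 F1 99 82 A4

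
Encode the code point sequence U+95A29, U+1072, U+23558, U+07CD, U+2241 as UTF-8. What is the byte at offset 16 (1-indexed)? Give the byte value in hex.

1-indexed offset 16 is 0-indexed offset 15.
U+95A29 → 4-byte form F2 95 A8 A9 at offsets 0–3.
U+1072 → 3-byte form E1 81 B2 at offsets 4–6.
U+23558 → 4-byte form F0 A3 95 98 at offsets 7–10.
U+07CD → 2-byte form DF 8D at offsets 11–12.
U+2241 → 3-byte form E2 89 81 at offsets 13–15.
Offset 15 falls in char 5's range; it's byte 3 of E2 89 81 = 0x81.

0x81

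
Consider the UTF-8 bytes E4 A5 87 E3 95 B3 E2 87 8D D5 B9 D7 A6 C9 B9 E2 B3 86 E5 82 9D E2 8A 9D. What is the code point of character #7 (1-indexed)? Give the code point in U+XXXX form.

U+2CC6

Offset 0: leading byte 0xE4 = 11100100 → 3-byte char #1 = E4 A5 87.
Offset 3: leading byte 0xE3 = 11100011 → 3-byte char #2 = E3 95 B3.
Offset 6: leading byte 0xE2 = 11100010 → 3-byte char #3 = E2 87 8D.
Offset 9: leading byte 0xD5 = 11010101 → 2-byte char #4 = D5 B9.
Offset 11: leading byte 0xD7 = 11010111 → 2-byte char #5 = D7 A6.
Offset 13: leading byte 0xC9 = 11001001 → 2-byte char #6 = C9 B9.
Offset 15: leading byte 0xE2 = 11100010 → 3-byte char #7 = E2 B3 86.
Leading byte 0xE2 = 11100010 matches 1110xxxx → 3-byte sequence.
Byte 1: 0xE2 = 11100010, payload 0010 (4 bits).
Byte 2: 0xB3 = 10110011 (10xxxxxx ✓), payload 110011.
Byte 3: 0x86 = 10000110 (10xxxxxx ✓), payload 000110.
Concatenate: 0010110011000110 = 0x2CC6 (16 bits → U+2CC6).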